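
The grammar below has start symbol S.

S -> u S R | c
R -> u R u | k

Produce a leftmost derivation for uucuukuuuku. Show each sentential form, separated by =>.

S => uSR   [S -> u S R]
uSR => uuSRR   [S -> u S R]
uuSRR => uucRR   [S -> c]
uucRR => uucuRuR   [R -> u R u]
uucuRuR => uucuuRuuR   [R -> u R u]
uucuuRuuR => uucuukuuR   [R -> k]
uucuukuuR => uucuukuuuRu   [R -> u R u]
uucuukuuuRu => uucuukuuuku   [R -> k]

S => uSR => uuSRR => uucRR => uucuRuR => uucuuRuuR => uucuukuuR => uucuukuuuRu => uucuukuuuku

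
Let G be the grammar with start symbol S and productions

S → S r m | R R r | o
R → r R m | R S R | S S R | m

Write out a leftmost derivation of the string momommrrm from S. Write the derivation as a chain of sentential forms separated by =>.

S => Srm   [S → S r m]
Srm => RRrrm   [S → R R r]
RRrrm => RSRRrrm   [R → R S R]
RSRRrrm => RSRSRRrrm   [R → R S R]
RSRSRRrrm => mSRSRRrrm   [R → m]
mSRSRRrrm => moRSRRrrm   [S → o]
moRSRRrrm => momSRRrrm   [R → m]
momSRRrrm => momoRRrrm   [S → o]
momoRRrrm => momomRrrm   [R → m]
momomRrrm => momommrrm   [R → m]

S=>Srm=>RRrrm=>RSRRrrm=>RSRSRRrrm=>mSRSRRrrm=>moRSRRrrm=>momSRRrrm=>momoRRrrm=>momomRrrm=>momommrrm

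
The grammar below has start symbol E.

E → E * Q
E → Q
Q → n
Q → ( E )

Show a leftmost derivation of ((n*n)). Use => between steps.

E => Q => (E) => (Q) => ((E)) => ((E*Q)) => ((Q*Q)) => ((n*Q)) => ((n*n))

E => Q   [E → Q]
Q => (E)   [Q → ( E )]
(E) => (Q)   [E → Q]
(Q) => ((E))   [Q → ( E )]
((E)) => ((E*Q))   [E → E * Q]
((E*Q)) => ((Q*Q))   [E → Q]
((Q*Q)) => ((n*Q))   [Q → n]
((n*Q)) => ((n*n))   [Q → n]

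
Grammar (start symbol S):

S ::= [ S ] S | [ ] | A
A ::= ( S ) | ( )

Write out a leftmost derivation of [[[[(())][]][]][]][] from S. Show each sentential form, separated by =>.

S => [S]S => [[S]S]S => [[[S]S]S]S => [[[[S]S]S]S]S => [[[[A]S]S]S]S => [[[[(S)]S]S]S]S => [[[[(A)]S]S]S]S => [[[[(())]S]S]S]S => [[[[(())][]]S]S]S => [[[[(())][]][]]S]S => [[[[(())][]][]][]]S => [[[[(())][]][]][]][]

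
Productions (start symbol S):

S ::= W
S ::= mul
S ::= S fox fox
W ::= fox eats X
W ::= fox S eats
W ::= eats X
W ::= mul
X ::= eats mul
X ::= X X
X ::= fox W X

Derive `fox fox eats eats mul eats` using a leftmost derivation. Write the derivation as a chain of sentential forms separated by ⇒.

S ⇒ W ⇒ fox S eats ⇒ fox W eats ⇒ fox fox eats X eats ⇒ fox fox eats eats mul eats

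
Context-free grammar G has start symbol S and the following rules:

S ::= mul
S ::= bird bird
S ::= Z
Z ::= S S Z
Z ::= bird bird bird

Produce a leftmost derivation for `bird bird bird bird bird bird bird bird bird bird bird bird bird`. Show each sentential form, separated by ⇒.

S ⇒ Z ⇒ S S Z ⇒ Z S Z ⇒ S S Z S Z ⇒ bird bird S Z S Z ⇒ bird bird Z Z S Z ⇒ bird bird bird bird bird Z S Z ⇒ bird bird bird bird bird bird bird bird S Z ⇒ bird bird bird bird bird bird bird bird bird bird Z ⇒ bird bird bird bird bird bird bird bird bird bird bird bird bird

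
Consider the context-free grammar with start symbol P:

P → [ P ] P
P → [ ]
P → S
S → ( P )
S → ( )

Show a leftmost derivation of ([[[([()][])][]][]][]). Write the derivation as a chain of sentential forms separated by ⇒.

P ⇒ S   [P → S]
S ⇒ (P)   [S → ( P )]
(P) ⇒ ([P]P)   [P → [ P ] P]
([P]P) ⇒ ([[P]P]P)   [P → [ P ] P]
([[P]P]P) ⇒ ([[[P]P]P]P)   [P → [ P ] P]
([[[P]P]P]P) ⇒ ([[[S]P]P]P)   [P → S]
([[[S]P]P]P) ⇒ ([[[(P)]P]P]P)   [S → ( P )]
([[[(P)]P]P]P) ⇒ ([[[([P]P)]P]P]P)   [P → [ P ] P]
([[[([P]P)]P]P]P) ⇒ ([[[([S]P)]P]P]P)   [P → S]
([[[([S]P)]P]P]P) ⇒ ([[[([()]P)]P]P]P)   [S → ( )]
([[[([()]P)]P]P]P) ⇒ ([[[([()][])]P]P]P)   [P → [ ]]
([[[([()][])]P]P]P) ⇒ ([[[([()][])][]]P]P)   [P → [ ]]
([[[([()][])][]]P]P) ⇒ ([[[([()][])][]][]]P)   [P → [ ]]
([[[([()][])][]][]]P) ⇒ ([[[([()][])][]][]][])   [P → [ ]]

P ⇒ S ⇒ (P) ⇒ ([P]P) ⇒ ([[P]P]P) ⇒ ([[[P]P]P]P) ⇒ ([[[S]P]P]P) ⇒ ([[[(P)]P]P]P) ⇒ ([[[([P]P)]P]P]P) ⇒ ([[[([S]P)]P]P]P) ⇒ ([[[([()]P)]P]P]P) ⇒ ([[[([()][])]P]P]P) ⇒ ([[[([()][])][]]P]P) ⇒ ([[[([()][])][]][]]P) ⇒ ([[[([()][])][]][]][])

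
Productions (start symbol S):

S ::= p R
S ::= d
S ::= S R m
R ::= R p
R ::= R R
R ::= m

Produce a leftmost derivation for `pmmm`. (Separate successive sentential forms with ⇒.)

S ⇒ pR   [S ::= p R]
pR ⇒ pRR   [R ::= R R]
pRR ⇒ pRRR   [R ::= R R]
pRRR ⇒ pmRR   [R ::= m]
pmRR ⇒ pmmR   [R ::= m]
pmmR ⇒ pmmm   [R ::= m]

S⇒pR⇒pRR⇒pRRR⇒pmRR⇒pmmR⇒pmmm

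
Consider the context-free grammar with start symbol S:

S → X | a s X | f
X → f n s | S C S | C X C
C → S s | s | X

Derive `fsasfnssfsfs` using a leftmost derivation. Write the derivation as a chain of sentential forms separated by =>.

S => X => CXC => SsXC => fsXC => fsSCSC => fsasXCSC => fsasSCSCSC => fsasXCSCSC => fsasfnsCSCSC => fsasfnssSCSC => fsasfnssfCSC => fsasfnssfsSC => fsasfnssfsfC => fsasfnssfsfs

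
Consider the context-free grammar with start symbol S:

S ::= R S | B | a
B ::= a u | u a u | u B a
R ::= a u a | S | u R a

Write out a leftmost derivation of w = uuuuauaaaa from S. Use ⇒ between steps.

S ⇒ RS ⇒ SS ⇒ BS ⇒ uBaS ⇒ uuBaaS ⇒ uuuBaaaS ⇒ uuuuauaaaS ⇒ uuuuauaaaa

S ⇒ RS   [S ::= R S]
RS ⇒ SS   [R ::= S]
SS ⇒ BS   [S ::= B]
BS ⇒ uBaS   [B ::= u B a]
uBaS ⇒ uuBaaS   [B ::= u B a]
uuBaaS ⇒ uuuBaaaS   [B ::= u B a]
uuuBaaaS ⇒ uuuuauaaaS   [B ::= u a u]
uuuuauaaaS ⇒ uuuuauaaaa   [S ::= a]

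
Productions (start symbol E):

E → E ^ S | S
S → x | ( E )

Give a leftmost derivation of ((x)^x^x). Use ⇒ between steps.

E ⇒ S   [E → S]
S ⇒ (E)   [S → ( E )]
(E) ⇒ (E^S)   [E → E ^ S]
(E^S) ⇒ (E^S^S)   [E → E ^ S]
(E^S^S) ⇒ (S^S^S)   [E → S]
(S^S^S) ⇒ ((E)^S^S)   [S → ( E )]
((E)^S^S) ⇒ ((S)^S^S)   [E → S]
((S)^S^S) ⇒ ((x)^S^S)   [S → x]
((x)^S^S) ⇒ ((x)^x^S)   [S → x]
((x)^x^S) ⇒ ((x)^x^x)   [S → x]

E⇒S⇒(E)⇒(E^S)⇒(E^S^S)⇒(S^S^S)⇒((E)^S^S)⇒((S)^S^S)⇒((x)^S^S)⇒((x)^x^S)⇒((x)^x^x)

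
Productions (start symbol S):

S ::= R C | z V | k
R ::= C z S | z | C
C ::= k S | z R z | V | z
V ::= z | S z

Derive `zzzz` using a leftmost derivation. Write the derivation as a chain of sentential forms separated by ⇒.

S⇒zV⇒zSz⇒zzVz⇒zzzz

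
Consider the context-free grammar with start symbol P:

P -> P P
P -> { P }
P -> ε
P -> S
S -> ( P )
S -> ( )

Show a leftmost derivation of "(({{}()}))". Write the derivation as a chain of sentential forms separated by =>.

P=>PP=>SP=>(P)P=>(S)P=>((P))P=>(({P}))P=>(({PP}))P=>(({{P}P}))P=>(({{}P}))P=>(({{}S}))P=>(({{}()}))P=>(({{}()}))

P => PP   [P -> P P]
PP => SP   [P -> S]
SP => (P)P   [S -> ( P )]
(P)P => (S)P   [P -> S]
(S)P => ((P))P   [S -> ( P )]
((P))P => (({P}))P   [P -> { P }]
(({P}))P => (({PP}))P   [P -> P P]
(({PP}))P => (({{P}P}))P   [P -> { P }]
(({{P}P}))P => (({{}P}))P   [P -> ε]
(({{}P}))P => (({{}S}))P   [P -> S]
(({{}S}))P => (({{}()}))P   [S -> ( )]
(({{}()}))P => (({{}()}))   [P -> ε]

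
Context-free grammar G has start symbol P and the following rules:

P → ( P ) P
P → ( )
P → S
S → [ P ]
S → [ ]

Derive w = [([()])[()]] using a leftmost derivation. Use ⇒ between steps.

P ⇒ S   [P → S]
S ⇒ [P]   [S → [ P ]]
[P] ⇒ [(P)P]   [P → ( P ) P]
[(P)P] ⇒ [(S)P]   [P → S]
[(S)P] ⇒ [([P])P]   [S → [ P ]]
[([P])P] ⇒ [([()])P]   [P → ( )]
[([()])P] ⇒ [([()])S]   [P → S]
[([()])S] ⇒ [([()])[P]]   [S → [ P ]]
[([()])[P]] ⇒ [([()])[()]]   [P → ( )]

P⇒S⇒[P]⇒[(P)P]⇒[(S)P]⇒[([P])P]⇒[([()])P]⇒[([()])S]⇒[([()])[P]]⇒[([()])[()]]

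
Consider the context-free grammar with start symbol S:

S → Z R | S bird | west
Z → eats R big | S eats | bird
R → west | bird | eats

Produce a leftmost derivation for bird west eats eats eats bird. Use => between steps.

S => Z R   [S → Z R]
Z R => S eats R   [Z → S eats]
S eats R => Z R eats R   [S → Z R]
Z R eats R => S eats R eats R   [Z → S eats]
S eats R eats R => Z R eats R eats R   [S → Z R]
Z R eats R eats R => bird R eats R eats R   [Z → bird]
bird R eats R eats R => bird west eats R eats R   [R → west]
bird west eats R eats R => bird west eats eats eats R   [R → eats]
bird west eats eats eats R => bird west eats eats eats bird   [R → bird]

S => Z R => S eats R => Z R eats R => S eats R eats R => Z R eats R eats R => bird R eats R eats R => bird west eats R eats R => bird west eats eats eats R => bird west eats eats eats bird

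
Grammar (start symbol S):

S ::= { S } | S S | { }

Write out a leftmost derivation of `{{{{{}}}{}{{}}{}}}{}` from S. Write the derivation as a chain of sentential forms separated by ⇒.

S ⇒ SS   [S ::= S S]
SS ⇒ {S}S   [S ::= { S }]
{S}S ⇒ {{S}}S   [S ::= { S }]
{{S}}S ⇒ {{SS}}S   [S ::= S S]
{{SS}}S ⇒ {{SSS}}S   [S ::= S S]
{{SSS}}S ⇒ {{{S}SS}}S   [S ::= { S }]
{{{S}SS}}S ⇒ {{{{S}}SS}}S   [S ::= { S }]
{{{{S}}SS}}S ⇒ {{{{{}}}SS}}S   [S ::= { }]
{{{{{}}}SS}}S ⇒ {{{{{}}}SSS}}S   [S ::= S S]
{{{{{}}}SSS}}S ⇒ {{{{{}}}{}SS}}S   [S ::= { }]
{{{{{}}}{}SS}}S ⇒ {{{{{}}}{}{S}S}}S   [S ::= { S }]
{{{{{}}}{}{S}S}}S ⇒ {{{{{}}}{}{{}}S}}S   [S ::= { }]
{{{{{}}}{}{{}}S}}S ⇒ {{{{{}}}{}{{}}{}}}S   [S ::= { }]
{{{{{}}}{}{{}}{}}}S ⇒ {{{{{}}}{}{{}}{}}}{}   [S ::= { }]

S ⇒ SS ⇒ {S}S ⇒ {{S}}S ⇒ {{SS}}S ⇒ {{SSS}}S ⇒ {{{S}SS}}S ⇒ {{{{S}}SS}}S ⇒ {{{{{}}}SS}}S ⇒ {{{{{}}}SSS}}S ⇒ {{{{{}}}{}SS}}S ⇒ {{{{{}}}{}{S}S}}S ⇒ {{{{{}}}{}{{}}S}}S ⇒ {{{{{}}}{}{{}}{}}}S ⇒ {{{{{}}}{}{{}}{}}}{}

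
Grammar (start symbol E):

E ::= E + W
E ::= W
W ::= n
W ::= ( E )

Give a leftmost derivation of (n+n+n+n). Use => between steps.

E => W => (E) => (E+W) => (E+W+W) => (E+W+W+W) => (W+W+W+W) => (n+W+W+W) => (n+n+W+W) => (n+n+n+W) => (n+n+n+n)

E => W   [E ::= W]
W => (E)   [W ::= ( E )]
(E) => (E+W)   [E ::= E + W]
(E+W) => (E+W+W)   [E ::= E + W]
(E+W+W) => (E+W+W+W)   [E ::= E + W]
(E+W+W+W) => (W+W+W+W)   [E ::= W]
(W+W+W+W) => (n+W+W+W)   [W ::= n]
(n+W+W+W) => (n+n+W+W)   [W ::= n]
(n+n+W+W) => (n+n+n+W)   [W ::= n]
(n+n+n+W) => (n+n+n+n)   [W ::= n]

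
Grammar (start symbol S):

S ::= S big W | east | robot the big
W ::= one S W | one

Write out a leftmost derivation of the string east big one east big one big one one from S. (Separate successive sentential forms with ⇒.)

S ⇒ S big W   [S ::= S big W]
S big W ⇒ east big W   [S ::= east]
east big W ⇒ east big one S W   [W ::= one S W]
east big one S W ⇒ east big one S big W W   [S ::= S big W]
east big one S big W W ⇒ east big one S big W big W W   [S ::= S big W]
east big one S big W big W W ⇒ east big one east big W big W W   [S ::= east]
east big one east big W big W W ⇒ east big one east big one big W W   [W ::= one]
east big one east big one big W W ⇒ east big one east big one big one W   [W ::= one]
east big one east big one big one W ⇒ east big one east big one big one one   [W ::= one]

S ⇒ S big W ⇒ east big W ⇒ east big one S W ⇒ east big one S big W W ⇒ east big one S big W big W W ⇒ east big one east big W big W W ⇒ east big one east big one big W W ⇒ east big one east big one big one W ⇒ east big one east big one big one one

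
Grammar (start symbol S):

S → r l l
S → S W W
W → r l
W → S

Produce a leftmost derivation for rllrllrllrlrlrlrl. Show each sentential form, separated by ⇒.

S ⇒ SWW   [S → S W W]
SWW ⇒ rllWW   [S → r l l]
rllWW ⇒ rllSW   [W → S]
rllSW ⇒ rllrllW   [S → r l l]
rllrllW ⇒ rllrllS   [W → S]
rllrllS ⇒ rllrllSWW   [S → S W W]
rllrllSWW ⇒ rllrllSWWWW   [S → S W W]
rllrllSWWWW ⇒ rllrllrllWWWW   [S → r l l]
rllrllrllWWWW ⇒ rllrllrllrlWWW   [W → r l]
rllrllrllrlWWW ⇒ rllrllrllrlrlWW   [W → r l]
rllrllrllrlrlWW ⇒ rllrllrllrlrlrlW   [W → r l]
rllrllrllrlrlrlW ⇒ rllrllrllrlrlrlrl   [W → r l]

S ⇒ SWW ⇒ rllWW ⇒ rllSW ⇒ rllrllW ⇒ rllrllS ⇒ rllrllSWW ⇒ rllrllSWWWW ⇒ rllrllrllWWWW ⇒ rllrllrllrlWWW ⇒ rllrllrllrlrlWW ⇒ rllrllrllrlrlrlW ⇒ rllrllrllrlrlrlrl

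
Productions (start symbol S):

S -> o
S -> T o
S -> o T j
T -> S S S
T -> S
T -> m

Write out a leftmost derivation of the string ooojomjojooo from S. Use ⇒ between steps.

S ⇒ To ⇒ SSSo ⇒ oTjSSo ⇒ oSSSjSSo ⇒ ooTjSSjSSo ⇒ ooSjSSjSSo ⇒ ooojSSjSSo ⇒ ooojoTjSjSSo ⇒ ooojomjSjSSo ⇒ ooojomjojSSo ⇒ ooojomjojoSo ⇒ ooojomjojooo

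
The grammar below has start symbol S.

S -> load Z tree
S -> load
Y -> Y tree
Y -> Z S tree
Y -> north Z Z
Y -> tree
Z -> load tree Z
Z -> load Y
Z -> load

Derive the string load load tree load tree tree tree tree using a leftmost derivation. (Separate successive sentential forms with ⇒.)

S ⇒ load Z tree ⇒ load load tree Z tree ⇒ load load tree load Y tree ⇒ load load tree load Y tree tree ⇒ load load tree load Y tree tree tree ⇒ load load tree load tree tree tree tree

S ⇒ load Z tree   [S -> load Z tree]
load Z tree ⇒ load load tree Z tree   [Z -> load tree Z]
load load tree Z tree ⇒ load load tree load Y tree   [Z -> load Y]
load load tree load Y tree ⇒ load load tree load Y tree tree   [Y -> Y tree]
load load tree load Y tree tree ⇒ load load tree load Y tree tree tree   [Y -> Y tree]
load load tree load Y tree tree tree ⇒ load load tree load tree tree tree tree   [Y -> tree]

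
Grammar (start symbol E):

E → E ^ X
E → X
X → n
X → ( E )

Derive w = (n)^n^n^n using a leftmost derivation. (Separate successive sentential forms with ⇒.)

E ⇒ E^X ⇒ E^X^X ⇒ E^X^X^X ⇒ X^X^X^X ⇒ (E)^X^X^X ⇒ (X)^X^X^X ⇒ (n)^X^X^X ⇒ (n)^n^X^X ⇒ (n)^n^n^X ⇒ (n)^n^n^n

E ⇒ E^X   [E → E ^ X]
E^X ⇒ E^X^X   [E → E ^ X]
E^X^X ⇒ E^X^X^X   [E → E ^ X]
E^X^X^X ⇒ X^X^X^X   [E → X]
X^X^X^X ⇒ (E)^X^X^X   [X → ( E )]
(E)^X^X^X ⇒ (X)^X^X^X   [E → X]
(X)^X^X^X ⇒ (n)^X^X^X   [X → n]
(n)^X^X^X ⇒ (n)^n^X^X   [X → n]
(n)^n^X^X ⇒ (n)^n^n^X   [X → n]
(n)^n^n^X ⇒ (n)^n^n^n   [X → n]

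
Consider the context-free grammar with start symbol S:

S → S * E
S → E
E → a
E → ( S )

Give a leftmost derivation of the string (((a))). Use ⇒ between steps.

S ⇒ E   [S → E]
E ⇒ (S)   [E → ( S )]
(S) ⇒ (E)   [S → E]
(E) ⇒ ((S))   [E → ( S )]
((S)) ⇒ ((E))   [S → E]
((E)) ⇒ (((S)))   [E → ( S )]
(((S))) ⇒ (((E)))   [S → E]
(((E))) ⇒ (((a)))   [E → a]

S ⇒ E ⇒ (S) ⇒ (E) ⇒ ((S)) ⇒ ((E)) ⇒ (((S))) ⇒ (((E))) ⇒ (((a)))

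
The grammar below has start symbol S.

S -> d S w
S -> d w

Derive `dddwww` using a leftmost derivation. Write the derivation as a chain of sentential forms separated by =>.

S => dSw => ddSww => dddwww

S => dSw   [S -> d S w]
dSw => ddSww   [S -> d S w]
ddSww => dddwww   [S -> d w]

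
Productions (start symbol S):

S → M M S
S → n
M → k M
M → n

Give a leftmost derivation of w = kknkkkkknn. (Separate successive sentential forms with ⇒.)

S ⇒ MMS   [S → M M S]
MMS ⇒ kMMS   [M → k M]
kMMS ⇒ kkMMS   [M → k M]
kkMMS ⇒ kknMS   [M → n]
kknMS ⇒ kknkMS   [M → k M]
kknkMS ⇒ kknkkMS   [M → k M]
kknkkMS ⇒ kknkkkMS   [M → k M]
kknkkkMS ⇒ kknkkkkMS   [M → k M]
kknkkkkMS ⇒ kknkkkkkMS   [M → k M]
kknkkkkkMS ⇒ kknkkkkknS   [M → n]
kknkkkkknS ⇒ kknkkkkknn   [S → n]

S ⇒ MMS ⇒ kMMS ⇒ kkMMS ⇒ kknMS ⇒ kknkMS ⇒ kknkkMS ⇒ kknkkkMS ⇒ kknkkkkMS ⇒ kknkkkkkMS ⇒ kknkkkkknS ⇒ kknkkkkknn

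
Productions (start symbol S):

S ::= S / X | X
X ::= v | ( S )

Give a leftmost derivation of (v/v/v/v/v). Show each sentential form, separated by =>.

S => X   [S ::= X]
X => (S)   [X ::= ( S )]
(S) => (S/X)   [S ::= S / X]
(S/X) => (S/X/X)   [S ::= S / X]
(S/X/X) => (S/X/X/X)   [S ::= S / X]
(S/X/X/X) => (S/X/X/X/X)   [S ::= S / X]
(S/X/X/X/X) => (X/X/X/X/X)   [S ::= X]
(X/X/X/X/X) => (v/X/X/X/X)   [X ::= v]
(v/X/X/X/X) => (v/v/X/X/X)   [X ::= v]
(v/v/X/X/X) => (v/v/v/X/X)   [X ::= v]
(v/v/v/X/X) => (v/v/v/v/X)   [X ::= v]
(v/v/v/v/X) => (v/v/v/v/v)   [X ::= v]

S => X => (S) => (S/X) => (S/X/X) => (S/X/X/X) => (S/X/X/X/X) => (X/X/X/X/X) => (v/X/X/X/X) => (v/v/X/X/X) => (v/v/v/X/X) => (v/v/v/v/X) => (v/v/v/v/v)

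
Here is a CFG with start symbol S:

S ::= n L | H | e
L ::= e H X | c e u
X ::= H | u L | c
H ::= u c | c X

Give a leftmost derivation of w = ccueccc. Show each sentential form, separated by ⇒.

S ⇒ H ⇒ cX ⇒ cH ⇒ ccX ⇒ ccuL ⇒ ccueHX ⇒ ccuecXX ⇒ ccueccX ⇒ ccueccc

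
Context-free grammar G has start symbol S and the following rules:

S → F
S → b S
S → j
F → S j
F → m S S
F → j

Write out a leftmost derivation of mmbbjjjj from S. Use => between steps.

S => F   [S → F]
F => mSS   [F → m S S]
mSS => mFS   [S → F]
mFS => mmSSS   [F → m S S]
mmSSS => mmbSSS   [S → b S]
mmbSSS => mmbbSSS   [S → b S]
mmbbSSS => mmbbFSS   [S → F]
mmbbFSS => mmbbSjSS   [F → S j]
mmbbSjSS => mmbbjjSS   [S → j]
mmbbjjSS => mmbbjjjS   [S → j]
mmbbjjjS => mmbbjjjj   [S → j]

S=>F=>mSS=>mFS=>mmSSS=>mmbSSS=>mmbbSSS=>mmbbFSS=>mmbbSjSS=>mmbbjjSS=>mmbbjjjS=>mmbbjjjj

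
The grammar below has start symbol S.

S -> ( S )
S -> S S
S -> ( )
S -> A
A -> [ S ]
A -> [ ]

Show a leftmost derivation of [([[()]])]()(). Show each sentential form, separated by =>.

S => SS => SSS => ASS => [S]SS => [(S)]SS => [(A)]SS => [([S])]SS => [([A])]SS => [([[S]])]SS => [([[()]])]SS => [([[()]])]()S => [([[()]])]()()

S => SS   [S -> S S]
SS => SSS   [S -> S S]
SSS => ASS   [S -> A]
ASS => [S]SS   [A -> [ S ]]
[S]SS => [(S)]SS   [S -> ( S )]
[(S)]SS => [(A)]SS   [S -> A]
[(A)]SS => [([S])]SS   [A -> [ S ]]
[([S])]SS => [([A])]SS   [S -> A]
[([A])]SS => [([[S]])]SS   [A -> [ S ]]
[([[S]])]SS => [([[()]])]SS   [S -> ( )]
[([[()]])]SS => [([[()]])]()S   [S -> ( )]
[([[()]])]()S => [([[()]])]()()   [S -> ( )]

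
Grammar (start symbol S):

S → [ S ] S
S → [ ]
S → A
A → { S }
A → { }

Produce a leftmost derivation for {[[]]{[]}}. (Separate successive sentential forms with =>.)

S=>A=>{S}=>{[S]S}=>{[[]]S}=>{[[]]A}=>{[[]]{S}}=>{[[]]{[]}}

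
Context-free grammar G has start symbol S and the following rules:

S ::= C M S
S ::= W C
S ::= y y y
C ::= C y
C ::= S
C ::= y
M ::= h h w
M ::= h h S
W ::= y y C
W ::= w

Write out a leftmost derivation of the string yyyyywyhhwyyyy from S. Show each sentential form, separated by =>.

S=>WC=>yyCC=>yyCyC=>yyCyyC=>yyyyyC=>yyyyyCy=>yyyyySy=>yyyyyCMSy=>yyyyySMSy=>yyyyyWCMSy=>yyyyywCMSy=>yyyyywyMSy=>yyyyywyhhwSy=>yyyyywyhhwyyyy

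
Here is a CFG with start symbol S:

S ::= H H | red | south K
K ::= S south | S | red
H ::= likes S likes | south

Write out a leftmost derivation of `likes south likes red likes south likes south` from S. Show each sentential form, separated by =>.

S => H H => likes S likes H => likes south K likes H => likes south S likes H => likes south H H likes H => likes south likes S likes H likes H => likes south likes red likes H likes H => likes south likes red likes south likes H => likes south likes red likes south likes south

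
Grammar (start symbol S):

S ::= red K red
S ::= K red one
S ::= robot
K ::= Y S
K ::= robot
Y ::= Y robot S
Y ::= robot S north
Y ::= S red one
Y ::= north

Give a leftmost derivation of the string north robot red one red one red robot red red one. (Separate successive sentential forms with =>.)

S => K red one => Y S red one => S red one S red one => K red one red one S red one => Y S red one red one S red one => north S red one red one S red one => north robot red one red one S red one => north robot red one red one red K red red one => north robot red one red one red robot red red one

S => K red one   [S ::= K red one]
K red one => Y S red one   [K ::= Y S]
Y S red one => S red one S red one   [Y ::= S red one]
S red one S red one => K red one red one S red one   [S ::= K red one]
K red one red one S red one => Y S red one red one S red one   [K ::= Y S]
Y S red one red one S red one => north S red one red one S red one   [Y ::= north]
north S red one red one S red one => north robot red one red one S red one   [S ::= robot]
north robot red one red one S red one => north robot red one red one red K red red one   [S ::= red K red]
north robot red one red one red K red red one => north robot red one red one red robot red red one   [K ::= robot]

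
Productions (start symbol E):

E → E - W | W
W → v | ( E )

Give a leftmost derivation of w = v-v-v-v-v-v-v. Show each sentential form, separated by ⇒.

E⇒E-W⇒E-W-W⇒E-W-W-W⇒E-W-W-W-W⇒E-W-W-W-W-W⇒E-W-W-W-W-W-W⇒W-W-W-W-W-W-W⇒v-W-W-W-W-W-W⇒v-v-W-W-W-W-W⇒v-v-v-W-W-W-W⇒v-v-v-v-W-W-W⇒v-v-v-v-v-W-W⇒v-v-v-v-v-v-W⇒v-v-v-v-v-v-v

E ⇒ E-W   [E → E - W]
E-W ⇒ E-W-W   [E → E - W]
E-W-W ⇒ E-W-W-W   [E → E - W]
E-W-W-W ⇒ E-W-W-W-W   [E → E - W]
E-W-W-W-W ⇒ E-W-W-W-W-W   [E → E - W]
E-W-W-W-W-W ⇒ E-W-W-W-W-W-W   [E → E - W]
E-W-W-W-W-W-W ⇒ W-W-W-W-W-W-W   [E → W]
W-W-W-W-W-W-W ⇒ v-W-W-W-W-W-W   [W → v]
v-W-W-W-W-W-W ⇒ v-v-W-W-W-W-W   [W → v]
v-v-W-W-W-W-W ⇒ v-v-v-W-W-W-W   [W → v]
v-v-v-W-W-W-W ⇒ v-v-v-v-W-W-W   [W → v]
v-v-v-v-W-W-W ⇒ v-v-v-v-v-W-W   [W → v]
v-v-v-v-v-W-W ⇒ v-v-v-v-v-v-W   [W → v]
v-v-v-v-v-v-W ⇒ v-v-v-v-v-v-v   [W → v]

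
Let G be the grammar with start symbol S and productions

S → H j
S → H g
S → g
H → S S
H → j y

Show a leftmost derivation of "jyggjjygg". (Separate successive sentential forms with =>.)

S => Hg => SSg => HjSg => SSjSg => HgSjSg => jygSjSg => jyggjSg => jyggjHgg => jyggjjygg

S => Hg   [S → H g]
Hg => SSg   [H → S S]
SSg => HjSg   [S → H j]
HjSg => SSjSg   [H → S S]
SSjSg => HgSjSg   [S → H g]
HgSjSg => jygSjSg   [H → j y]
jygSjSg => jyggjSg   [S → g]
jyggjSg => jyggjHgg   [S → H g]
jyggjHgg => jyggjjygg   [H → j y]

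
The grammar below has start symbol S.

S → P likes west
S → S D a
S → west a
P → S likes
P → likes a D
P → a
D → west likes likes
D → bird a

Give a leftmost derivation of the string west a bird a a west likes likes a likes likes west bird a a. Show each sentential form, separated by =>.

S => S D a   [S → S D a]
S D a => P likes west D a   [S → P likes west]
P likes west D a => S likes likes west D a   [P → S likes]
S likes likes west D a => S D a likes likes west D a   [S → S D a]
S D a likes likes west D a => S D a D a likes likes west D a   [S → S D a]
S D a D a likes likes west D a => west a D a D a likes likes west D a   [S → west a]
west a D a D a likes likes west D a => west a bird a a D a likes likes west D a   [D → bird a]
west a bird a a D a likes likes west D a => west a bird a a west likes likes a likes likes west D a   [D → west likes likes]
west a bird a a west likes likes a likes likes west D a => west a bird a a west likes likes a likes likes west bird a a   [D → bird a]

S => S D a => P likes west D a => S likes likes west D a => S D a likes likes west D a => S D a D a likes likes west D a => west a D a D a likes likes west D a => west a bird a a D a likes likes west D a => west a bird a a west likes likes a likes likes west D a => west a bird a a west likes likes a likes likes west bird a a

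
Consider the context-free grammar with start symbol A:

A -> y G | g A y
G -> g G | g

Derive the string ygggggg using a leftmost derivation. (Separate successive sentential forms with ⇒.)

A ⇒ yG ⇒ ygG ⇒ yggG ⇒ ygggG ⇒ yggggG ⇒ ygggggG ⇒ ygggggg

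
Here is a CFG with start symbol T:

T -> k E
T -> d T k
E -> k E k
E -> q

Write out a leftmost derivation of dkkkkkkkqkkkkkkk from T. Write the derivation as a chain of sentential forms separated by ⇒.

T ⇒ dTk ⇒ dkEk ⇒ dkkEkk ⇒ dkkkEkkk ⇒ dkkkkEkkkk ⇒ dkkkkkEkkkkk ⇒ dkkkkkkEkkkkkk ⇒ dkkkkkkkEkkkkkkk ⇒ dkkkkkkkqkkkkkkk

T ⇒ dTk   [T -> d T k]
dTk ⇒ dkEk   [T -> k E]
dkEk ⇒ dkkEkk   [E -> k E k]
dkkEkk ⇒ dkkkEkkk   [E -> k E k]
dkkkEkkk ⇒ dkkkkEkkkk   [E -> k E k]
dkkkkEkkkk ⇒ dkkkkkEkkkkk   [E -> k E k]
dkkkkkEkkkkk ⇒ dkkkkkkEkkkkkk   [E -> k E k]
dkkkkkkEkkkkkk ⇒ dkkkkkkkEkkkkkkk   [E -> k E k]
dkkkkkkkEkkkkkkk ⇒ dkkkkkkkqkkkkkkk   [E -> q]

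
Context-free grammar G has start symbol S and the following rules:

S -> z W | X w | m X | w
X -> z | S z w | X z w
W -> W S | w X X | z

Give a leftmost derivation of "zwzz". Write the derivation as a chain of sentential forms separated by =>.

S => zW   [S -> z W]
zW => zwXX   [W -> w X X]
zwXX => zwzX   [X -> z]
zwzX => zwzz   [X -> z]

S=>zW=>zwXX=>zwzX=>zwzz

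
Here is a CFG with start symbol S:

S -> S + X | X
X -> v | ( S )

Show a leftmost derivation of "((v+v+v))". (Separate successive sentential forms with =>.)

S => X   [S -> X]
X => (S)   [X -> ( S )]
(S) => (X)   [S -> X]
(X) => ((S))   [X -> ( S )]
((S)) => ((S+X))   [S -> S + X]
((S+X)) => ((S+X+X))   [S -> S + X]
((S+X+X)) => ((X+X+X))   [S -> X]
((X+X+X)) => ((v+X+X))   [X -> v]
((v+X+X)) => ((v+v+X))   [X -> v]
((v+v+X)) => ((v+v+v))   [X -> v]

S => X => (S) => (X) => ((S)) => ((S+X)) => ((S+X+X)) => ((X+X+X)) => ((v+X+X)) => ((v+v+X)) => ((v+v+v))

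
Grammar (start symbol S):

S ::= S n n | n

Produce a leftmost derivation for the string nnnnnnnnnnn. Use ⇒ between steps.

S ⇒ Snn   [S ::= S n n]
Snn ⇒ Snnnn   [S ::= S n n]
Snnnn ⇒ Snnnnnn   [S ::= S n n]
Snnnnnn ⇒ Snnnnnnnn   [S ::= S n n]
Snnnnnnnn ⇒ Snnnnnnnnnn   [S ::= S n n]
Snnnnnnnnnn ⇒ nnnnnnnnnnn   [S ::= n]

S⇒Snn⇒Snnnn⇒Snnnnnn⇒Snnnnnnnn⇒Snnnnnnnnnn⇒nnnnnnnnnnn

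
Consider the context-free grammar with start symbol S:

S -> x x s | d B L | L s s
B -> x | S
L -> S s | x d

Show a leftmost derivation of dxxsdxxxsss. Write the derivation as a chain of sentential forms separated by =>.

S => dBL   [S -> d B L]
dBL => dSL   [B -> S]
dSL => dxxsL   [S -> x x s]
dxxsL => dxxsSs   [L -> S s]
dxxsSs => dxxsdBLs   [S -> d B L]
dxxsdBLs => dxxsdxLs   [B -> x]
dxxsdxLs => dxxsdxSss   [L -> S s]
dxxsdxSss => dxxsdxxxsss   [S -> x x s]

S => dBL => dSL => dxxsL => dxxsSs => dxxsdBLs => dxxsdxLs => dxxsdxSss => dxxsdxxxsss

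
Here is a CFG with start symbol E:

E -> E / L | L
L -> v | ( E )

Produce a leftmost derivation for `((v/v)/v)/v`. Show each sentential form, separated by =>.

E => E/L => L/L => (E)/L => (E/L)/L => (L/L)/L => ((E)/L)/L => ((E/L)/L)/L => ((L/L)/L)/L => ((v/L)/L)/L => ((v/v)/L)/L => ((v/v)/v)/L => ((v/v)/v)/v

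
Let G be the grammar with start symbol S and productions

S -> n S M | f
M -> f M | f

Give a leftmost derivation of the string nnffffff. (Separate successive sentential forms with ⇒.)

S ⇒ nSM   [S -> n S M]
nSM ⇒ nnSMM   [S -> n S M]
nnSMM ⇒ nnfMM   [S -> f]
nnfMM ⇒ nnffM   [M -> f]
nnffM ⇒ nnfffM   [M -> f M]
nnfffM ⇒ nnffffM   [M -> f M]
nnffffM ⇒ nnfffffM   [M -> f M]
nnfffffM ⇒ nnffffff   [M -> f]

S⇒nSM⇒nnSMM⇒nnfMM⇒nnffM⇒nnfffM⇒nnffffM⇒nnfffffM⇒nnffffff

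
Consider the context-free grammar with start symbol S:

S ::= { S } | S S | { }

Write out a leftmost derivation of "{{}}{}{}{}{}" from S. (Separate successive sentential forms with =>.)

S => SS => SSS => SSSS => SSSSS => {S}SSSS => {{}}SSSS => {{}}{}SSS => {{}}{}{}SS => {{}}{}{}{}S => {{}}{}{}{}{}

S => SS   [S ::= S S]
SS => SSS   [S ::= S S]
SSS => SSSS   [S ::= S S]
SSSS => SSSSS   [S ::= S S]
SSSSS => {S}SSSS   [S ::= { S }]
{S}SSSS => {{}}SSSS   [S ::= { }]
{{}}SSSS => {{}}{}SSS   [S ::= { }]
{{}}{}SSS => {{}}{}{}SS   [S ::= { }]
{{}}{}{}SS => {{}}{}{}{}S   [S ::= { }]
{{}}{}{}{}S => {{}}{}{}{}{}   [S ::= { }]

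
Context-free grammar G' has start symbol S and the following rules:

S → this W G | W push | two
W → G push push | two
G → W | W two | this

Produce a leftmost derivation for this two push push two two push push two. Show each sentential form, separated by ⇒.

S ⇒ this W G ⇒ this G push push G ⇒ this W push push G ⇒ this two push push G ⇒ this two push push W two ⇒ this two push push G push push two ⇒ this two push push W two push push two ⇒ this two push push two two push push two

S ⇒ this W G   [S → this W G]
this W G ⇒ this G push push G   [W → G push push]
this G push push G ⇒ this W push push G   [G → W]
this W push push G ⇒ this two push push G   [W → two]
this two push push G ⇒ this two push push W two   [G → W two]
this two push push W two ⇒ this two push push G push push two   [W → G push push]
this two push push G push push two ⇒ this two push push W two push push two   [G → W two]
this two push push W two push push two ⇒ this two push push two two push push two   [W → two]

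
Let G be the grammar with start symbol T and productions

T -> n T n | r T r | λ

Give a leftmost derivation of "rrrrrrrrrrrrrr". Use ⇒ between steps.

T ⇒ rTr   [T -> r T r]
rTr ⇒ rrTrr   [T -> r T r]
rrTrr ⇒ rrrTrrr   [T -> r T r]
rrrTrrr ⇒ rrrrTrrrr   [T -> r T r]
rrrrTrrrr ⇒ rrrrrTrrrrr   [T -> r T r]
rrrrrTrrrrr ⇒ rrrrrrTrrrrrr   [T -> r T r]
rrrrrrTrrrrrr ⇒ rrrrrrrTrrrrrrr   [T -> r T r]
rrrrrrrTrrrrrrr ⇒ rrrrrrrrrrrrrr   [T -> λ]

T ⇒ rTr ⇒ rrTrr ⇒ rrrTrrr ⇒ rrrrTrrrr ⇒ rrrrrTrrrrr ⇒ rrrrrrTrrrrrr ⇒ rrrrrrrTrrrrrrr ⇒ rrrrrrrrrrrrrr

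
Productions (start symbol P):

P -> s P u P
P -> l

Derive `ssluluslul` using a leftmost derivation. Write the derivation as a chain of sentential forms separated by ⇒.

P ⇒ sPuP ⇒ ssPuPuP ⇒ ssluPuP ⇒ ssluluP ⇒ sslulusPuP ⇒ sslulusluP ⇒ ssluluslul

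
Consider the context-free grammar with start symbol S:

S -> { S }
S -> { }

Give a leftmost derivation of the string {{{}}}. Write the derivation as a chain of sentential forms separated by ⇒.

S ⇒ {S} ⇒ {{S}} ⇒ {{{}}}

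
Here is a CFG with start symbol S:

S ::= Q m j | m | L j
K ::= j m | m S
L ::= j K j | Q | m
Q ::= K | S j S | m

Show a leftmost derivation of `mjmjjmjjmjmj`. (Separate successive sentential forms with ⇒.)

S ⇒ Qmj ⇒ SjSmj ⇒ mjSmj ⇒ mjQmjmj ⇒ mjKmjmj ⇒ mjmSmjmj ⇒ mjmLjmjmj ⇒ mjmjKjjmjmj ⇒ mjmjjmjjmjmj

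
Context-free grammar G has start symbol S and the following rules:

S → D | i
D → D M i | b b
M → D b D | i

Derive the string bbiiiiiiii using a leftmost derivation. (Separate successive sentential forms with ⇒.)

S ⇒ D   [S → D]
D ⇒ DMi   [D → D M i]
DMi ⇒ DMiMi   [D → D M i]
DMiMi ⇒ DMiMiMi   [D → D M i]
DMiMiMi ⇒ DMiMiMiMi   [D → D M i]
DMiMiMiMi ⇒ bbMiMiMiMi   [D → b b]
bbMiMiMiMi ⇒ bbiiMiMiMi   [M → i]
bbiiMiMiMi ⇒ bbiiiiMiMi   [M → i]
bbiiiiMiMi ⇒ bbiiiiiiMi   [M → i]
bbiiiiiiMi ⇒ bbiiiiiiii   [M → i]

S ⇒ D ⇒ DMi ⇒ DMiMi ⇒ DMiMiMi ⇒ DMiMiMiMi ⇒ bbMiMiMiMi ⇒ bbiiMiMiMi ⇒ bbiiiiMiMi ⇒ bbiiiiiiMi ⇒ bbiiiiiiii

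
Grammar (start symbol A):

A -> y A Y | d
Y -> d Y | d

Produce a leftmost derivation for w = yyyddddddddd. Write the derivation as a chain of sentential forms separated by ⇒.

A ⇒ yAY   [A -> y A Y]
yAY ⇒ yyAYY   [A -> y A Y]
yyAYY ⇒ yyyAYYY   [A -> y A Y]
yyyAYYY ⇒ yyydYYY   [A -> d]
yyydYYY ⇒ yyyddYYY   [Y -> d Y]
yyyddYYY ⇒ yyydddYYY   [Y -> d Y]
yyydddYYY ⇒ yyyddddYYY   [Y -> d Y]
yyyddddYYY ⇒ yyydddddYYY   [Y -> d Y]
yyydddddYYY ⇒ yyyddddddYYY   [Y -> d Y]
yyyddddddYYY ⇒ yyydddddddYY   [Y -> d]
yyydddddddYY ⇒ yyyddddddddY   [Y -> d]
yyyddddddddY ⇒ yyyddddddddd   [Y -> d]

A ⇒ yAY ⇒ yyAYY ⇒ yyyAYYY ⇒ yyydYYY ⇒ yyyddYYY ⇒ yyydddYYY ⇒ yyyddddYYY ⇒ yyydddddYYY ⇒ yyyddddddYYY ⇒ yyydddddddYY ⇒ yyyddddddddY ⇒ yyyddddddddd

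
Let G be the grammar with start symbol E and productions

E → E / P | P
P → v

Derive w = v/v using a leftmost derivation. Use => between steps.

E => E/P   [E → E / P]
E/P => P/P   [E → P]
P/P => v/P   [P → v]
v/P => v/v   [P → v]

E => E/P => P/P => v/P => v/v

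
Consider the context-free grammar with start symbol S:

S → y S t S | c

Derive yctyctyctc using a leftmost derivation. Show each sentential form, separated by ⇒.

S⇒yStS⇒yctS⇒yctyStS⇒yctyctS⇒yctyctyStS⇒yctyctyctS⇒yctyctyctc

S ⇒ yStS   [S → y S t S]
yStS ⇒ yctS   [S → c]
yctS ⇒ yctyStS   [S → y S t S]
yctyStS ⇒ yctyctS   [S → c]
yctyctS ⇒ yctyctyStS   [S → y S t S]
yctyctyStS ⇒ yctyctyctS   [S → c]
yctyctyctS ⇒ yctyctyctc   [S → c]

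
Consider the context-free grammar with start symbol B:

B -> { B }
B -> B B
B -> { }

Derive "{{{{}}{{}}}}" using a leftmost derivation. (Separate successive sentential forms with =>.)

B=>{B}=>{{B}}=>{{BB}}=>{{{B}B}}=>{{{{}}B}}=>{{{{}}{B}}}=>{{{{}}{{}}}}

B => {B}   [B -> { B }]
{B} => {{B}}   [B -> { B }]
{{B}} => {{BB}}   [B -> B B]
{{BB}} => {{{B}B}}   [B -> { B }]
{{{B}B}} => {{{{}}B}}   [B -> { }]
{{{{}}B}} => {{{{}}{B}}}   [B -> { B }]
{{{{}}{B}}} => {{{{}}{{}}}}   [B -> { }]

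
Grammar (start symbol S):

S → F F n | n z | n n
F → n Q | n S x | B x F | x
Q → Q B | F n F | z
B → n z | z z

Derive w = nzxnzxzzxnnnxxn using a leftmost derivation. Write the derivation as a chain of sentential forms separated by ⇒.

S ⇒ FFn ⇒ BxFFn ⇒ nzxFFn ⇒ nzxBxFFn ⇒ nzxnzxFFn ⇒ nzxnzxBxFFn ⇒ nzxnzxzzxFFn ⇒ nzxnzxzzxnSxFn ⇒ nzxnzxzzxnnnxFn ⇒ nzxnzxzzxnnnxxn

S ⇒ FFn   [S → F F n]
FFn ⇒ BxFFn   [F → B x F]
BxFFn ⇒ nzxFFn   [B → n z]
nzxFFn ⇒ nzxBxFFn   [F → B x F]
nzxBxFFn ⇒ nzxnzxFFn   [B → n z]
nzxnzxFFn ⇒ nzxnzxBxFFn   [F → B x F]
nzxnzxBxFFn ⇒ nzxnzxzzxFFn   [B → z z]
nzxnzxzzxFFn ⇒ nzxnzxzzxnSxFn   [F → n S x]
nzxnzxzzxnSxFn ⇒ nzxnzxzzxnnnxFn   [S → n n]
nzxnzxzzxnnnxFn ⇒ nzxnzxzzxnnnxxn   [F → x]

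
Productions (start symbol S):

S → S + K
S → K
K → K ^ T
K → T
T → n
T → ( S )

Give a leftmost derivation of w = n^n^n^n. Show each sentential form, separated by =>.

S => K => K^T => K^T^T => K^T^T^T => T^T^T^T => n^T^T^T => n^n^T^T => n^n^n^T => n^n^n^n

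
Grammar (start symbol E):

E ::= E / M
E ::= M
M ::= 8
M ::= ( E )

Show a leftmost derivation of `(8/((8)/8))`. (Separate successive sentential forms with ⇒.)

E ⇒ M   [E ::= M]
M ⇒ (E)   [M ::= ( E )]
(E) ⇒ (E/M)   [E ::= E / M]
(E/M) ⇒ (M/M)   [E ::= M]
(M/M) ⇒ (8/M)   [M ::= 8]
(8/M) ⇒ (8/(E))   [M ::= ( E )]
(8/(E)) ⇒ (8/(E/M))   [E ::= E / M]
(8/(E/M)) ⇒ (8/(M/M))   [E ::= M]
(8/(M/M)) ⇒ (8/((E)/M))   [M ::= ( E )]
(8/((E)/M)) ⇒ (8/((M)/M))   [E ::= M]
(8/((M)/M)) ⇒ (8/((8)/M))   [M ::= 8]
(8/((8)/M)) ⇒ (8/((8)/8))   [M ::= 8]

E⇒M⇒(E)⇒(E/M)⇒(M/M)⇒(8/M)⇒(8/(E))⇒(8/(E/M))⇒(8/(M/M))⇒(8/((E)/M))⇒(8/((M)/M))⇒(8/((8)/M))⇒(8/((8)/8))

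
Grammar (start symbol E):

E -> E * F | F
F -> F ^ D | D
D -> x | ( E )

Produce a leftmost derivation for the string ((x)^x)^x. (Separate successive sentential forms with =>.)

E=>F=>F^D=>D^D=>(E)^D=>(F)^D=>(F^D)^D=>(D^D)^D=>((E)^D)^D=>((F)^D)^D=>((D)^D)^D=>((x)^D)^D=>((x)^x)^D=>((x)^x)^x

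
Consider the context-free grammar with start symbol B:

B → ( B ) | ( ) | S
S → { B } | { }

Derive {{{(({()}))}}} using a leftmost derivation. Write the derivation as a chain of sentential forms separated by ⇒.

B ⇒ S ⇒ {B} ⇒ {S} ⇒ {{B}} ⇒ {{S}} ⇒ {{{B}}} ⇒ {{{(B)}}} ⇒ {{{((B))}}} ⇒ {{{((S))}}} ⇒ {{{(({B}))}}} ⇒ {{{(({()}))}}}

B ⇒ S   [B → S]
S ⇒ {B}   [S → { B }]
{B} ⇒ {S}   [B → S]
{S} ⇒ {{B}}   [S → { B }]
{{B}} ⇒ {{S}}   [B → S]
{{S}} ⇒ {{{B}}}   [S → { B }]
{{{B}}} ⇒ {{{(B)}}}   [B → ( B )]
{{{(B)}}} ⇒ {{{((B))}}}   [B → ( B )]
{{{((B))}}} ⇒ {{{((S))}}}   [B → S]
{{{((S))}}} ⇒ {{{(({B}))}}}   [S → { B }]
{{{(({B}))}}} ⇒ {{{(({()}))}}}   [B → ( )]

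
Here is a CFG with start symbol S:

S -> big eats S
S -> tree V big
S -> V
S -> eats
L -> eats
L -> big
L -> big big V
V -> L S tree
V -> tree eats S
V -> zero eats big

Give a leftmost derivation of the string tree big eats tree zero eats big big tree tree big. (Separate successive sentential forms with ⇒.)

S ⇒ tree V big   [S -> tree V big]
tree V big ⇒ tree L S tree big   [V -> L S tree]
tree L S tree big ⇒ tree big S tree big   [L -> big]
tree big S tree big ⇒ tree big V tree big   [S -> V]
tree big V tree big ⇒ tree big L S tree tree big   [V -> L S tree]
tree big L S tree tree big ⇒ tree big eats S tree tree big   [L -> eats]
tree big eats S tree tree big ⇒ tree big eats tree V big tree tree big   [S -> tree V big]
tree big eats tree V big tree tree big ⇒ tree big eats tree zero eats big big tree tree big   [V -> zero eats big]

S ⇒ tree V big ⇒ tree L S tree big ⇒ tree big S tree big ⇒ tree big V tree big ⇒ tree big L S tree tree big ⇒ tree big eats S tree tree big ⇒ tree big eats tree V big tree tree big ⇒ tree big eats tree zero eats big big tree tree big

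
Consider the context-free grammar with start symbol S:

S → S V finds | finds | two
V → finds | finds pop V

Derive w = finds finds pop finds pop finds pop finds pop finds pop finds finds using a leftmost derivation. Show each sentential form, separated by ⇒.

S ⇒ S V finds   [S → S V finds]
S V finds ⇒ finds V finds   [S → finds]
finds V finds ⇒ finds finds pop V finds   [V → finds pop V]
finds finds pop V finds ⇒ finds finds pop finds pop V finds   [V → finds pop V]
finds finds pop finds pop V finds ⇒ finds finds pop finds pop finds pop V finds   [V → finds pop V]
finds finds pop finds pop finds pop V finds ⇒ finds finds pop finds pop finds pop finds pop V finds   [V → finds pop V]
finds finds pop finds pop finds pop finds pop V finds ⇒ finds finds pop finds pop finds pop finds pop finds pop V finds   [V → finds pop V]
finds finds pop finds pop finds pop finds pop finds pop V finds ⇒ finds finds pop finds pop finds pop finds pop finds pop finds finds   [V → finds]

S ⇒ S V finds ⇒ finds V finds ⇒ finds finds pop V finds ⇒ finds finds pop finds pop V finds ⇒ finds finds pop finds pop finds pop V finds ⇒ finds finds pop finds pop finds pop finds pop V finds ⇒ finds finds pop finds pop finds pop finds pop finds pop V finds ⇒ finds finds pop finds pop finds pop finds pop finds pop finds finds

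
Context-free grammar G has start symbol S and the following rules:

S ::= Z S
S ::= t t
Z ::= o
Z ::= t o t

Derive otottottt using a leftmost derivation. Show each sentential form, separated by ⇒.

S ⇒ ZS ⇒ oS ⇒ oZS ⇒ ototS ⇒ ototZS ⇒ otottotS ⇒ otottottt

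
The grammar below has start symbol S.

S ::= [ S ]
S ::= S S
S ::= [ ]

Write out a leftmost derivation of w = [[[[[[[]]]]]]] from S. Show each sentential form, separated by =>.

S => [S] => [[S]] => [[[S]]] => [[[[S]]]] => [[[[[S]]]]] => [[[[[[S]]]]]] => [[[[[[[]]]]]]]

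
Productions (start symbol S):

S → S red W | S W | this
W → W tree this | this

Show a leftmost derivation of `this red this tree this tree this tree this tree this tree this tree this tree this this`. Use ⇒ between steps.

S ⇒ S W ⇒ S red W W ⇒ this red W W ⇒ this red W tree this W ⇒ this red W tree this tree this W ⇒ this red W tree this tree this tree this W ⇒ this red W tree this tree this tree this tree this W ⇒ this red W tree this tree this tree this tree this tree this W ⇒ this red W tree this tree this tree this tree this tree this tree this W ⇒ this red W tree this tree this tree this tree this tree this tree this tree this W ⇒ this red this tree this tree this tree this tree this tree this tree this tree this W ⇒ this red this tree this tree this tree this tree this tree this tree this tree this this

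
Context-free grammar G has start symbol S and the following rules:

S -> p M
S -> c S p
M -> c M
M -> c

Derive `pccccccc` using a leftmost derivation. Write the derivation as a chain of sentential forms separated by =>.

S => pM => pcM => pccM => pcccM => pccccM => pcccccM => pccccccM => pccccccc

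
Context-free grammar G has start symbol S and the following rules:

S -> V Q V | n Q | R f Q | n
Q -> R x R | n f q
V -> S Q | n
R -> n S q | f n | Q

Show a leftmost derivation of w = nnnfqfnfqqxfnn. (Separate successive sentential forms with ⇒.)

S ⇒ VQV ⇒ nQV ⇒ nRxRV ⇒ nnSqxRV ⇒ nnRfQqxRV ⇒ nnQfQqxRV ⇒ nnnfqfQqxRV ⇒ nnnfqfnfqqxRV ⇒ nnnfqfnfqqxfnV ⇒ nnnfqfnfqqxfnn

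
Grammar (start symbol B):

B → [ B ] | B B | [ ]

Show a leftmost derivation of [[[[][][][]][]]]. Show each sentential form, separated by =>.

B => [B] => [[B]] => [[BB]] => [[[B]B]] => [[[BB]B]] => [[[BBB]B]] => [[[BBBB]B]] => [[[[]BBB]B]] => [[[[][]BB]B]] => [[[[][][]B]B]] => [[[[][][][]]B]] => [[[[][][][]][]]]

B => [B]   [B → [ B ]]
[B] => [[B]]   [B → [ B ]]
[[B]] => [[BB]]   [B → B B]
[[BB]] => [[[B]B]]   [B → [ B ]]
[[[B]B]] => [[[BB]B]]   [B → B B]
[[[BB]B]] => [[[BBB]B]]   [B → B B]
[[[BBB]B]] => [[[BBBB]B]]   [B → B B]
[[[BBBB]B]] => [[[[]BBB]B]]   [B → [ ]]
[[[[]BBB]B]] => [[[[][]BB]B]]   [B → [ ]]
[[[[][]BB]B]] => [[[[][][]B]B]]   [B → [ ]]
[[[[][][]B]B]] => [[[[][][][]]B]]   [B → [ ]]
[[[[][][][]]B]] => [[[[][][][]][]]]   [B → [ ]]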